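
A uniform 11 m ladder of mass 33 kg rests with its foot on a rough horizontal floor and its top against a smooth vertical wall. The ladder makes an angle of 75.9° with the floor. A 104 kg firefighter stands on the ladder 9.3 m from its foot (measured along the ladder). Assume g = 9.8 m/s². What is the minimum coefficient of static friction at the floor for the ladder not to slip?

μ_min ≈ 0.191

ΣF_y = 0: N_floor = 33×9.8 + 104×9.8 = 1342.6 N.
Torques about the foot: N_wall · 11 sin 75.9° = 33×9.8×5.5 cos 75.9° + 104×9.8×9.3 cos 75.9° → N_wall = 257.06 N.
ΣF_x = 0: f_floor = N_wall = 257.06 N.
μ_min = f_floor / N_floor = 257.06 / 1342.6 = 0.1915.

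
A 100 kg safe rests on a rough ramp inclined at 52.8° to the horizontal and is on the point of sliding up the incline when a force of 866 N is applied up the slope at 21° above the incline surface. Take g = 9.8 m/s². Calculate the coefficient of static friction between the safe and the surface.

μ ≈ 0.0988

On the verge of sliding up the incline, friction is at its maximum μN and acts down the slope.
Perpendicular to incline: N = W cos 52.8° − P sin 21° = 592.5 − 310.3 = 282.2 N.
Along incline: P cos 21° − μN = W sin 52.8° → μ = −(W sin 52.8° − P cos 21°) / N = 0.09881.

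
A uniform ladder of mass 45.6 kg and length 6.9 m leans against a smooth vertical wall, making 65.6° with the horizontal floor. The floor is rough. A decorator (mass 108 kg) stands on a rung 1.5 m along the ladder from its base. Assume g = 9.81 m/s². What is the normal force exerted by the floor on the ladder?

N_floor ≈ 1510 N

ΣF_y = 0: N_floor = 45.6×9.81 + 108×9.81 = 1506.8 N.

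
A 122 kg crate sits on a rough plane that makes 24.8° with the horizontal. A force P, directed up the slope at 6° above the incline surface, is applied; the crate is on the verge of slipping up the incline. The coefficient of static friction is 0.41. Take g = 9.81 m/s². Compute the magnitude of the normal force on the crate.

On the verge of sliding up the incline, friction equals μN and acts down the slope.
Perpendicular: N + P sin 6° = W cos 24.8° = 1086 N.
Along incline: P cos 6° = W sin 24.8° + μN  with W sin 24.8° = 502 N.
Solving the pair for P and N: P = 913.3 N, N = 991 N (and f = μN = 406.3 N).

N ≈ 991 N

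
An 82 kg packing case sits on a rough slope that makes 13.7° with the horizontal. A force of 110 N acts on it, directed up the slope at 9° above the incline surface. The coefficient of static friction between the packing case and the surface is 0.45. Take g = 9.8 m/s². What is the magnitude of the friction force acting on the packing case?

f ≈ 81.7 N

Axes along / perpendicular to the incline. W sin 13.7° = 190.3 N down-slope; W cos 13.7° = 780.7 N into the surface.
Perpendicular: N = W cos 13.7° − P sin 9° = 780.7 − 17.21 = 763.5 N.
Along incline: P cos 9° + f = W sin 13.7° (friction acts up-slope) → f = 190.3 − 108.6 = 81.68 N.
|f| = 81.68 N ≤ μN = 343.6 N, so the packing case is indeed static.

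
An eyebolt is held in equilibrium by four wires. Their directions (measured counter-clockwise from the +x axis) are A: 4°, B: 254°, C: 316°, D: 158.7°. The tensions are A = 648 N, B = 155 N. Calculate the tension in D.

T_D ≈ 893 N

Resolve: ΣF_x = 648 cos 4° + 155 cos 254° + T_C cos 316° + T_D cos 158.7° = 0.
        ΣF_y = 648 sin 4° + 155 sin 254° + T_C sin 316° + T_D sin 158.7° = 0.
The known terms sum to (603.7, -103.8) N, so 0.7193 T_C − 0.9317 T_D = -603.7 and -0.6947 T_C + 0.3633 T_D = 103.8.
Solving simultaneously: T_C = 317.7 N, T_D = 893.2 N.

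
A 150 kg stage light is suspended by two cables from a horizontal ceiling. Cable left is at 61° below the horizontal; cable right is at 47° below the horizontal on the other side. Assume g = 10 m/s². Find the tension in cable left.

T_left ≈ 1080 N

Weight W = 150 × 10 = 1500 N acts straight down.
Horizontal: T_left cos 61° = T_right cos 47°  →  T_right = 0.7109 T_left.
Vertical: T_left sin 61° + T_right sin 47° = 1500.
Substituting the horizontal relation into the vertical equation gives 1.395 T_left = 1500, so T_left = 1076 N.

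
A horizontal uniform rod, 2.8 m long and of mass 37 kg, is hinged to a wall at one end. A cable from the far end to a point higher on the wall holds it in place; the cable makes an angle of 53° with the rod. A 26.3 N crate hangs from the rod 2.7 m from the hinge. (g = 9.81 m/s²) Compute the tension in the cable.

T ≈ 259 N

Take torques about the hinge: T sin 53° · 2.8 = 37×9.81×1.4 + 26.3×2.7 = 579.17 N·m.
So T = 579.17 / (0.7986 × 2.8) = 259 N.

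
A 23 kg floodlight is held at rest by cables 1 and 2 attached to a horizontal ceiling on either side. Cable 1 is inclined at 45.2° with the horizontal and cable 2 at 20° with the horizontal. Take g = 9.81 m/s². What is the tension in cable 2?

T_2 ≈ 175 N

Weight W = 23 × 9.81 = 225.6 N acts straight down.
Horizontal: T_1 cos 45.2° = T_2 cos 20°  →  T_1 = 1.334 T_2.
Vertical: T_1 sin 45.2° + T_2 sin 20° = 225.6.
Substituting the horizontal relation into the vertical equation gives 1.288 T_2 = 225.6, so T_2 = 175.1 N.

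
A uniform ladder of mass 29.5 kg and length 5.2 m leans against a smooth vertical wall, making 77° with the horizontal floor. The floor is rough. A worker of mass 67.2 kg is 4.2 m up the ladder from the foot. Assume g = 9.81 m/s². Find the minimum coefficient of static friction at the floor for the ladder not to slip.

μ_min ≈ 0.165

ΣF_y = 0: N_floor = 29.5×9.81 + 67.2×9.81 = 948.63 N.
Torques about the foot: N_wall · 5.2 sin 77° = 29.5×9.81×2.6 cos 77° + 67.2×9.81×4.2 cos 77° → N_wall = 156.33 N.
ΣF_x = 0: f_floor = N_wall = 156.33 N.
μ_min = f_floor / N_floor = 156.33 / 948.63 = 0.1648.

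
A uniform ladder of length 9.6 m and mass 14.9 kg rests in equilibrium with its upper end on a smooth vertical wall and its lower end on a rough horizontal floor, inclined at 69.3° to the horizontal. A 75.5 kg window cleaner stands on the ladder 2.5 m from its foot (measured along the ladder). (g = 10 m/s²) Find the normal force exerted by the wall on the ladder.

Torques about the foot: N_wall · 9.6 sin 69.3° = 14.9×10×4.8 cos 69.3° + 75.5×10×2.5 cos 69.3° → N_wall = 102.45 N.

N_wall ≈ 102 N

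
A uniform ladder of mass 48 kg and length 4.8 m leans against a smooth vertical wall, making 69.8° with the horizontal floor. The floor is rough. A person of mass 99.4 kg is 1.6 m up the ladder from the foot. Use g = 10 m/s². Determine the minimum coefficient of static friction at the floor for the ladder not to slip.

μ_min ≈ 0.143

ΣF_y = 0: N_floor = 48×10 + 99.4×10 = 1474 N.
Torques about the foot: N_wall · 4.8 sin 69.8° = 48×10×2.4 cos 69.8° + 99.4×10×1.6 cos 69.8° → N_wall = 210.21 N.
ΣF_x = 0: f_floor = N_wall = 210.21 N.
μ_min = f_floor / N_floor = 210.21 / 1474 = 0.1426.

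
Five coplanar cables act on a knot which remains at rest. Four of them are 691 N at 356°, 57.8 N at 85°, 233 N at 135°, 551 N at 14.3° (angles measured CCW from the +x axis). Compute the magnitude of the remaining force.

Sum the known components: ΣF_x = 1064 N, ΣF_y = 310.2 N.
For equilibrium the remaining force must supply (−ΣF_x, −ΣF_y) = (-1064, -310.2) N.
Magnitude = √((-1064)² + (-310.2)²) = 1108 N; direction = atan2(-310.2, -1064) = 196.3°.

F ≈ 1110 N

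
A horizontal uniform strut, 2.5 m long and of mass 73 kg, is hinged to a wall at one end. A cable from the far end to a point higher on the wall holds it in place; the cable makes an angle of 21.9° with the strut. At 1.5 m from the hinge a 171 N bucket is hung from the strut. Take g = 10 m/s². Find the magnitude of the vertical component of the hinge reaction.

|H_y| ≈ 433 N

Take torques about the hinge: T sin 21.9° · 2.5 = 73×10×1.25 + 171×1.5 = 1169 N·m.
So T = 1169 / (0.3730 × 2.5) = 1253.7 N.
ΣF_y = 0: H_y = (73×10 + 171) − T sin 21.9° = 901 − 467.6 = 433.4 N.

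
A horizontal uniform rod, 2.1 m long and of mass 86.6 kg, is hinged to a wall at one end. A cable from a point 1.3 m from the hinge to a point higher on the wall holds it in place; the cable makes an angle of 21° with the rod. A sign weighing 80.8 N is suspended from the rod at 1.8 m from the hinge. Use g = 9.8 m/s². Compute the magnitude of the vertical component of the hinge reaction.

Take torques about the hinge: T sin 21° · 1.3 = 86.6×9.8×1.05 + 80.8×1.8 = 1036.6 N·m.
So T = 1036.6 / (0.3584 × 1.3) = 2224.9 N.
ΣF_y = 0: H_y = (86.6×9.8 + 80.8) − T sin 21° = 929.48 − 797.35 = 132.13 N.

|H_y| ≈ 132 N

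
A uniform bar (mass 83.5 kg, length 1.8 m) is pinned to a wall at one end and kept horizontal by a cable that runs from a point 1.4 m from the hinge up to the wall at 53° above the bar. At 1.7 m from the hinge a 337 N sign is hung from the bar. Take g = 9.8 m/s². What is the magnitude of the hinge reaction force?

Take torques about the hinge: T sin 53° · 1.4 = 83.5×9.8×0.9 + 337×1.7 = 1309.4 N·m.
So T = 1309.4 / (0.7986 × 1.4) = 1171.1 N.
ΣF_x = 0: H_x = T cos 53° = 704.77 N.
ΣF_y = 0: H_y = (83.5×9.8 + 337) − T sin 53° = 1155.3 − 935.26 = 220.04 N.
|H| = √(H_x² + H_y²) = √((704.77)² + (220.04)²) = 738.32 N.

|H| ≈ 738 N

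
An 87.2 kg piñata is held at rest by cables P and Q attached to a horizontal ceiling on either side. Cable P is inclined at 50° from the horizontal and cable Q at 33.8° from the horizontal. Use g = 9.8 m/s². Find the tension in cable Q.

T_Q ≈ 553 N

Weight W = 87.2 × 9.8 = 854.6 N acts straight down.
Horizontal: T_P cos 50° = T_Q cos 33.8°  →  T_P = 1.293 T_Q.
Vertical: T_P sin 50° + T_Q sin 33.8° = 854.6.
Substituting the horizontal relation into the vertical equation gives 1.547 T_Q = 854.6, so T_Q = 552.5 N.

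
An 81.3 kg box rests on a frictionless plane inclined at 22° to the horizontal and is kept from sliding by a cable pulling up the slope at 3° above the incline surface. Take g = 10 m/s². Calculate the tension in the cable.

T ≈ 305 N

Take axes along and perpendicular to the incline. Weight components: W sin 22° = 304.6 N down-slope, W cos 22° = 753.8 N into the surface.
Along incline: T cos 3° = W sin 22° → T = 305 N.
Perpendicular: N = W cos 22° − T sin 3° = 737.8 N.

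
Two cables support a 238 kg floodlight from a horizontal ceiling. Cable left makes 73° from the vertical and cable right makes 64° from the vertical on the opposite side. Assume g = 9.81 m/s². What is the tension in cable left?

T_left ≈ 3080 N

Angles from the horizontal: cable left is 90° − 73° = 17°, cable right is 90° − 64° = 26°.
Weight W = 238 × 9.81 = 2335 N acts straight down.
Horizontal: T_left cos 17° = T_right cos 26°  →  T_right = 1.064 T_left.
Vertical: T_left sin 17° + T_right sin 26° = 2335.
Substituting the horizontal relation into the vertical equation gives 0.7588 T_left = 2335, so T_left = 3077 N.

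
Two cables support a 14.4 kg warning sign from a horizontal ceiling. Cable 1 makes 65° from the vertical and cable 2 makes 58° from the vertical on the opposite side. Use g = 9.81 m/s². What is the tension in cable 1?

Angles from the horizontal: cable 1 is 90° − 65° = 25°, cable 2 is 90° − 58° = 32°.
Weight W = 14.4 × 9.81 = 141.3 N acts straight down.
Horizontal: T_1 cos 25° = T_2 cos 32°  →  T_2 = 1.069 T_1.
Vertical: T_1 sin 25° + T_2 sin 32° = 141.3.
Substituting the horizontal relation into the vertical equation gives 0.9889 T_1 = 141.3, so T_1 = 142.8 N.

T_1 ≈ 143 N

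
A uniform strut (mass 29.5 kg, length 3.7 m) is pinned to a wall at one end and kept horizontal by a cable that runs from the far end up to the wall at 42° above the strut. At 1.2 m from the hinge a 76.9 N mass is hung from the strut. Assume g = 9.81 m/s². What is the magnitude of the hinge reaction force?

Take torques about the hinge: T sin 42° · 3.7 = 29.5×9.81×1.85 + 76.9×1.2 = 627.66 N·m.
So T = 627.66 / (0.6691 × 3.7) = 253.52 N.
ΣF_x = 0: H_x = T cos 42° = 188.4 N.
ΣF_y = 0: H_y = (29.5×9.81 + 76.9) − T sin 42° = 366.3 − 169.64 = 196.66 N.
|H| = √(H_x² + H_y²) = √((188.4)² + (196.66)²) = 272.34 N.

|H| ≈ 272 N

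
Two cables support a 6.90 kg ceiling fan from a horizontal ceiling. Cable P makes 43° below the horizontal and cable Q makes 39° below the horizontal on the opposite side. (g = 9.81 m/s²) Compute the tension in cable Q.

T_Q ≈ 50 N

Weight W = 6.90 × 9.81 = 67.69 N acts straight down.
Horizontal: T_P cos 43° = T_Q cos 39°  →  T_P = 1.063 T_Q.
Vertical: T_P sin 43° + T_Q sin 39° = 67.69.
Substituting the horizontal relation into the vertical equation gives 1.354 T_Q = 67.69, so T_Q = 49.99 N.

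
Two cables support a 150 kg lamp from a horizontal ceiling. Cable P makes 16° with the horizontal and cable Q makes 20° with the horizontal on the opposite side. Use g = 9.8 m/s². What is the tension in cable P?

Weight W = 150 × 9.8 = 1470 N acts straight down.
Horizontal: T_P cos 16° = T_Q cos 20°  →  T_Q = 1.023 T_P.
Vertical: T_P sin 16° + T_Q sin 20° = 1470.
Substituting the horizontal relation into the vertical equation gives 0.6255 T_P = 1470, so T_P = 2350 N.

T_P ≈ 2350 N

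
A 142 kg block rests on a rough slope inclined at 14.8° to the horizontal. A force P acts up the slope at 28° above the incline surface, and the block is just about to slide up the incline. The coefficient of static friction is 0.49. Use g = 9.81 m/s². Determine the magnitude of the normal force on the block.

On the verge of sliding up the incline, friction equals μN and acts down the slope.
Perpendicular: N + P sin 28° = W cos 14.8° = 1347 N.
Along incline: P cos 28° = W sin 14.8° + μN  with W sin 14.8° = 355.8 N.
Solving the pair for P and N: P = 912.7 N, N = 918.3 N (and f = μN = 450 N).

N ≈ 918 N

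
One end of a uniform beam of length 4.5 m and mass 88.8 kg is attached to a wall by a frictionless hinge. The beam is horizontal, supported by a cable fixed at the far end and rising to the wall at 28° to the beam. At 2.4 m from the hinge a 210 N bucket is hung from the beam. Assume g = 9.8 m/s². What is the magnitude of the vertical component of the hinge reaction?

Take torques about the hinge: T sin 28° · 4.5 = 88.8×9.8×2.25 + 210×2.4 = 2462 N·m.
So T = 2462 / (0.4695 × 4.5) = 1165.4 N.
ΣF_y = 0: H_y = (88.8×9.8 + 210) − T sin 28° = 1080.2 − 547.12 = 533.12 N.

|H_y| ≈ 533 N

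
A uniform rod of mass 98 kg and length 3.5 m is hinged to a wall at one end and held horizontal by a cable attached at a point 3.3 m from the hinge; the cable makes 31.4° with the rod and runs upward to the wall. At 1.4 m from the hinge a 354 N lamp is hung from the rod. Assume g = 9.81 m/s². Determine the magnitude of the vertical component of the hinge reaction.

Take torques about the hinge: T sin 31.4° · 3.3 = 98×9.81×1.75 + 354×1.4 = 2178 N·m.
So T = 2178 / (0.5210 × 3.3) = 1266.8 N.
ΣF_y = 0: H_y = (98×9.81 + 354) − T sin 31.4° = 1315.4 − 660 = 655.38 N.

|H_y| ≈ 655 N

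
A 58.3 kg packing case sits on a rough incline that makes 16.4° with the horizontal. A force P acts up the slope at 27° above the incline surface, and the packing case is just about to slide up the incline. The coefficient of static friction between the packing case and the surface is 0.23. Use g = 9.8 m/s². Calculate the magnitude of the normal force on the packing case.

N ≈ 417 N

On the verge of sliding up the incline, friction equals μN and acts down the slope.
Perpendicular: N + P sin 27° = W cos 16.4° = 548.1 N.
Along incline: P cos 27° = W sin 16.4° + μN  with W sin 16.4° = 161.3 N.
Solving the pair for P and N: P = 288.7 N, N = 417 N (and f = μN = 95.92 N).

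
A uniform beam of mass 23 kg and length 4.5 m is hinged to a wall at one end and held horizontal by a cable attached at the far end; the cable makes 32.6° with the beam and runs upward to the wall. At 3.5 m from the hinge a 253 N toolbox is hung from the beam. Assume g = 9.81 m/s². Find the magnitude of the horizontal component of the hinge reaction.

Take torques about the hinge: T sin 32.6° · 4.5 = 23×9.81×2.25 + 253×3.5 = 1393.2 N·m.
So T = 1393.2 / (0.5388 × 4.5) = 574.63 N.
ΣF_x = 0: H_x = T cos 32.6° = 484.1 N.

H_x ≈ 484 N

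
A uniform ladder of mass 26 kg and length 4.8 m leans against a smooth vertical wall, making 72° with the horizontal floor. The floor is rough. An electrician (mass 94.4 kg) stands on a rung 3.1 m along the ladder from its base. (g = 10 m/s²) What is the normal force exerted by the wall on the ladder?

Torques about the foot: N_wall · 4.8 sin 72° = 26×10×2.4 cos 72° + 94.4×10×3.1 cos 72° → N_wall = 240.33 N.

N_wall ≈ 240 N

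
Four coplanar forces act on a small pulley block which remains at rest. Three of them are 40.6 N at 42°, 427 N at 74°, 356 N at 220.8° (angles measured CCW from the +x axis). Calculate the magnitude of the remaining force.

F ≈ 238 N

Sum the known components: ΣF_x = -121.6 N, ΣF_y = 205 N.
For equilibrium the remaining force must supply (−ΣF_x, −ΣF_y) = (121.6, -205) N.
Magnitude = √((121.6)² + (-205)²) = 238.4 N; direction = atan2(-205, 121.6) = 300.7°.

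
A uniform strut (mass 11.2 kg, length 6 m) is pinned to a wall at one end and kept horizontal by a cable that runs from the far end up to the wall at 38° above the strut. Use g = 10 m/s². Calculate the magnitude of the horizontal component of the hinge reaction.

Take torques about the hinge: T sin 38° · 6 = 11.2×10×3 = 336 N·m.
So T = 336 / (0.6157 × 6) = 90.959 N.
ΣF_x = 0: H_x = T cos 38° = 71.677 N.

H_x ≈ 71.7 N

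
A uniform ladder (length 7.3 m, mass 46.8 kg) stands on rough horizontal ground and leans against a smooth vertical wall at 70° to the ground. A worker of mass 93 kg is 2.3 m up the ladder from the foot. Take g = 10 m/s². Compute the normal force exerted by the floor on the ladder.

N_floor ≈ 1400 N

ΣF_y = 0: N_floor = 46.8×10 + 93×10 = 1398 N.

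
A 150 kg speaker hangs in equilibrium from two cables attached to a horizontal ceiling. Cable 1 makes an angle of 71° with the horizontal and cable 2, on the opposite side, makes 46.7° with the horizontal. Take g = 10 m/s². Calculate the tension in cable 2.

T_2 ≈ 552 N

Weight W = 150 × 10 = 1500 N acts straight down.
Horizontal: T_1 cos 71° = T_2 cos 46.7°  →  T_1 = 2.107 T_2.
Vertical: T_1 sin 71° + T_2 sin 46.7° = 1500.
Substituting the horizontal relation into the vertical equation gives 2.72 T_2 = 1500, so T_2 = 551.6 N.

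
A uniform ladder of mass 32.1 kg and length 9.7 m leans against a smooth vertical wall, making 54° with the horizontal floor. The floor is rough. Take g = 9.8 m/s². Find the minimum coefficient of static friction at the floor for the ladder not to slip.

μ_min ≈ 0.363

ΣF_y = 0: N_floor = 32.1×9.8 = 314.58 N.
Torques about the foot: N_wall · 9.7 sin 54° = 32.1×9.8×4.85 cos 54° → N_wall = 114.28 N.
ΣF_x = 0: f_floor = N_wall = 114.28 N.
μ_min = f_floor / N_floor = 114.28 / 314.58 = 0.3633.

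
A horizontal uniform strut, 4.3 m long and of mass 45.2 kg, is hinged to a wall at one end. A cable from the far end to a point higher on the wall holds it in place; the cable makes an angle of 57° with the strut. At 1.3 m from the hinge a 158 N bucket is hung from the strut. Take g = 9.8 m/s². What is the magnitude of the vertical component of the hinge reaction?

|H_y| ≈ 332 N

Take torques about the hinge: T sin 57° · 4.3 = 45.2×9.8×2.15 + 158×1.3 = 1157.8 N·m.
So T = 1157.8 / (0.8387 × 4.3) = 321.04 N.
ΣF_y = 0: H_y = (45.2×9.8 + 158) − T sin 57° = 600.96 − 269.25 = 331.71 N.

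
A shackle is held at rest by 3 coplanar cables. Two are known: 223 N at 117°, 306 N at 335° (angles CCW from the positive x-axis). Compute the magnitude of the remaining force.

Sum the known components: ΣF_x = 176.1 N, ΣF_y = 69.37 N.
For equilibrium the remaining force must supply (−ΣF_x, −ΣF_y) = (-176.1, -69.37) N.
Magnitude = √((-176.1)² + (-69.37)²) = 189.3 N; direction = atan2(-69.37, -176.1) = 201.5°.

F ≈ 189 N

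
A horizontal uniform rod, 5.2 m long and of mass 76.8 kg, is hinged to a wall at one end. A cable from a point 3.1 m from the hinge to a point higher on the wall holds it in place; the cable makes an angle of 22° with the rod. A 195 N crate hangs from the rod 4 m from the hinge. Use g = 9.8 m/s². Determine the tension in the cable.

T ≈ 2360 N

Take torques about the hinge: T sin 22° · 3.1 = 76.8×9.8×2.6 + 195×4 = 2736.9 N·m.
So T = 2736.9 / (0.3746 × 3.1) = 2356.8 N.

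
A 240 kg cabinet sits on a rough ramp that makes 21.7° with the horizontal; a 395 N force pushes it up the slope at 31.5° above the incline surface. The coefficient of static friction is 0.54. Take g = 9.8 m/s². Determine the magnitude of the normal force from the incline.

Axes along / perpendicular to the incline. W sin 21.7° = 869.6 N down-slope; W cos 21.7° = 2185 N into the surface.
Perpendicular: N = W cos 21.7° − P sin 31.5° = 2185 − 206.4 = 1979 N.
Along incline: P cos 31.5° + f = W sin 21.7° (friction acts up-slope) → f = 869.6 − 336.8 = 532.9 N.
|f| = 532.9 N ≤ μN = 1069 N, so the cabinet is indeed static.

N ≈ 1980 N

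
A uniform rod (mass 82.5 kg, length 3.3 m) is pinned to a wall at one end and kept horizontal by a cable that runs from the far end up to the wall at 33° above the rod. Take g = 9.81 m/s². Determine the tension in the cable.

Take torques about the hinge: T sin 33° · 3.3 = 82.5×9.81×1.65 = 1335.4 N·m.
So T = 1335.4 / (0.5446 × 3.3) = 742.99 N.

T ≈ 743 N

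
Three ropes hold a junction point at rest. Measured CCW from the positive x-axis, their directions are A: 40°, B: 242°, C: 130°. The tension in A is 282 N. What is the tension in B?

T_B ≈ 304 N

Resolve: ΣF_x = 282 cos 40° + T_B cos 242° + T_C cos 130° = 0.
        ΣF_y = 282 sin 40° + T_B sin 242° + T_C sin 130° = 0.
The known terms sum to (216, 181.3) N, so -0.4695 T_B − 0.6428 T_C = -216 and -0.8829 T_B + 0.7660 T_C = -181.3.
Solving simultaneously: T_B = 304.1 N, T_C = 113.9 N.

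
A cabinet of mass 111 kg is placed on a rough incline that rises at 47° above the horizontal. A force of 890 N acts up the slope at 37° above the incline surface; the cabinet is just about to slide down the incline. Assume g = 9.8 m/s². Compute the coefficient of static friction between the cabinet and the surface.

On the verge of sliding down the incline, friction is at its maximum μN and acts up the slope.
Perpendicular to incline: N = W cos 47° − P sin 37° = 741.9 − 535.6 = 206.3 N.
Along incline: P cos 37° + μN = W sin 47° → μ = (W sin 47° − P cos 37°) / N = 0.411.

μ ≈ 0.411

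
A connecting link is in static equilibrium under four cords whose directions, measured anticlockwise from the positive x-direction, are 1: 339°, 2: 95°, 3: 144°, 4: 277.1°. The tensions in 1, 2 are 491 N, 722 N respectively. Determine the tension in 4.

T_4 ≈ 920 N

Resolve: ΣF_x = 491 cos 339° + 722 cos 95° + T_3 cos 144° + T_4 cos 277.1° = 0.
        ΣF_y = 491 sin 339° + 722 sin 95° + T_3 sin 144° + T_4 sin 277.1° = 0.
The known terms sum to (395.5, 543.3) N, so -0.8090 T_3 + 0.1236 T_4 = -395.5 and 0.5878 T_3 − 0.9923 T_4 = -543.3.
Solving simultaneously: T_3 = 629.4 N, T_4 = 920.3 N.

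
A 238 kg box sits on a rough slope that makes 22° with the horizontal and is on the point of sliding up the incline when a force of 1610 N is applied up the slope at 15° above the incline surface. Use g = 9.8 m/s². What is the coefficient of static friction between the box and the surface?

On the verge of sliding up the incline, friction is at its maximum μN and acts down the slope.
Perpendicular to incline: N = W cos 22° − P sin 15° = 2163 − 416.7 = 1746 N.
Along incline: P cos 15° − μN = W sin 22° → μ = −(W sin 22° − P cos 15°) / N = 0.3903.

μ ≈ 0.390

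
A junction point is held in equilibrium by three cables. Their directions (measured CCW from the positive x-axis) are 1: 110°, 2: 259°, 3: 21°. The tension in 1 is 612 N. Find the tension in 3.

T_3 ≈ 372 N

Resolve: ΣF_x = 612 cos 110° + T_2 cos 259° + T_3 cos 21° = 0.
        ΣF_y = 612 sin 110° + T_2 sin 259° + T_3 sin 21° = 0.
The known terms sum to (-209.3, 575.1) N, so -0.1908 T_2 + 0.9336 T_3 = 209.3 and -0.9816 T_2 + 0.3584 T_3 = -575.1.
Solving simultaneously: T_2 = 721.5 N, T_3 = 371.7 N.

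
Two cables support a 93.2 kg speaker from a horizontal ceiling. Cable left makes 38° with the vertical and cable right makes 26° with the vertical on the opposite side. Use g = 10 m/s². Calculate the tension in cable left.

Angles from the horizontal: cable left is 90° − 38° = 52°, cable right is 90° − 26° = 64°.
Weight W = 93.2 × 10 = 932 N acts straight down.
Horizontal: T_left cos 52° = T_right cos 64°  →  T_right = 1.404 T_left.
Vertical: T_left sin 52° + T_right sin 64° = 932.
Substituting the horizontal relation into the vertical equation gives 2.05 T_left = 932, so T_left = 454.6 N.

T_left ≈ 455 N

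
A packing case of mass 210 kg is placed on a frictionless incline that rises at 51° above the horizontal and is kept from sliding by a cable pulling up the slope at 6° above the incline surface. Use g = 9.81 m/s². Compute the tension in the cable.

T ≈ 1610 N

Take axes along and perpendicular to the incline. Weight components: W sin 51° = 1601 N down-slope, W cos 51° = 1296 N into the surface.
Along incline: T cos 6° = W sin 51° → T = 1610 N.
Perpendicular: N = W cos 51° − T sin 6° = 1128 N.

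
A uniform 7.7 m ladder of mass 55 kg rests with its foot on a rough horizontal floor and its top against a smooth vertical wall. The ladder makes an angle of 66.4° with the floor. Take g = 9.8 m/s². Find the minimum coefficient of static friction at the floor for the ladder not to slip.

ΣF_y = 0: N_floor = 55×9.8 = 539 N.
Torques about the foot: N_wall · 7.7 sin 66.4° = 55×9.8×3.85 cos 66.4° → N_wall = 117.74 N.
ΣF_x = 0: f_floor = N_wall = 117.74 N.
μ_min = f_floor / N_floor = 117.74 / 539 = 0.2184.

μ_min ≈ 0.218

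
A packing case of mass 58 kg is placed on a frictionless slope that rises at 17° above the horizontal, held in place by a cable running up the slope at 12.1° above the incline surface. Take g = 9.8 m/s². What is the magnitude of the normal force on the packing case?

N ≈ 508 N

Take axes along and perpendicular to the incline. Weight components: W sin 17° = 166.2 N down-slope, W cos 17° = 543.6 N into the surface.
Along incline: T cos 12.1° = W sin 17° → T = 170 N.
Perpendicular: N = W cos 17° − T sin 12.1° = 507.9 N.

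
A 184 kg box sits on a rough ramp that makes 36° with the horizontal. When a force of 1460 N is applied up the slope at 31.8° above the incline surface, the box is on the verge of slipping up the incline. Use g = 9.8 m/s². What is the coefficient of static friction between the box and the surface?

On the verge of sliding up the incline, friction is at its maximum μN and acts down the slope.
Perpendicular to incline: N = W cos 36° − P sin 31.8° = 1459 − 769.4 = 689.5 N.
Along incline: P cos 31.8° − μN = W sin 36° → μ = −(W sin 36° − P cos 31.8°) / N = 0.2624.

μ ≈ 0.262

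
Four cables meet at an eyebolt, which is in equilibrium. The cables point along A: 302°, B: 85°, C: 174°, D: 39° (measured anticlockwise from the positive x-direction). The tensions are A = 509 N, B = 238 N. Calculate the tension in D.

Resolve: ΣF_x = 509 cos 302° + 238 cos 85° + T_C cos 174° + T_D cos 39° = 0.
        ΣF_y = 509 sin 302° + 238 sin 85° + T_C sin 174° + T_D sin 39° = 0.
The known terms sum to (290.5, -194.6) N, so -0.9945 T_C + 0.7771 T_D = -290.5 and 0.1045 T_C + 0.6293 T_D = 194.6.
Solving simultaneously: T_C = 472.4 N, T_D = 230.7 N.

T_D ≈ 231 N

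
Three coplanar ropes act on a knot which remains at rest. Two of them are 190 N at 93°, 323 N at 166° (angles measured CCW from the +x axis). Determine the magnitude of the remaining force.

F ≈ 420 N

Sum the known components: ΣF_x = -323.3 N, ΣF_y = 267.9 N.
For equilibrium the remaining force must supply (−ΣF_x, −ΣF_y) = (323.3, -267.9) N.
Magnitude = √((323.3)² + (-267.9)²) = 419.9 N; direction = atan2(-267.9, 323.3) = 320.4°.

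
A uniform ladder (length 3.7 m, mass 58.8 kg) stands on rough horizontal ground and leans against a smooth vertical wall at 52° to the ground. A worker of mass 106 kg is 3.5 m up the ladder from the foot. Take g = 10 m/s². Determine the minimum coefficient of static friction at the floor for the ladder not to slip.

ΣF_y = 0: N_floor = 58.8×10 + 106×10 = 1648 N.
Torques about the foot: N_wall · 3.7 sin 52° = 58.8×10×1.85 cos 52° + 106×10×3.5 cos 52° → N_wall = 1013.1 N.
ΣF_x = 0: f_floor = N_wall = 1013.1 N.
μ_min = f_floor / N_floor = 1013.1 / 1648 = 0.6147.

μ_min ≈ 0.615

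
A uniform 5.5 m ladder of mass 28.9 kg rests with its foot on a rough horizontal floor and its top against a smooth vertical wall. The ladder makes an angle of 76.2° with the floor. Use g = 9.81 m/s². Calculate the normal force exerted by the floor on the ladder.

N_floor ≈ 284 N

ΣF_y = 0: N_floor = 28.9×9.81 = 283.51 N.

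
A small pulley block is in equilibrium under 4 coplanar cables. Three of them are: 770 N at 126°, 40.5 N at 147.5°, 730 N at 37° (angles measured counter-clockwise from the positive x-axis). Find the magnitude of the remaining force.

Sum the known components: ΣF_x = 96.25 N, ΣF_y = 1084 N.
For equilibrium the remaining force must supply (−ΣF_x, −ΣF_y) = (-96.25, -1084) N.
Magnitude = √((-96.25)² + (-1084)²) = 1088 N; direction = atan2(-1084, -96.25) = 264.9°.

F ≈ 1090 N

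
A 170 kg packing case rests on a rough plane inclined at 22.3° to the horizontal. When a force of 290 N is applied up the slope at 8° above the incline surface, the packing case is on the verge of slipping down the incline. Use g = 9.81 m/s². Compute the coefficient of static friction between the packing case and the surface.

μ ≈ 0.230

On the verge of sliding down the incline, friction is at its maximum μN and acts up the slope.
Perpendicular to incline: N = W cos 22.3° − P sin 8° = 1543 − 40.36 = 1503 N.
Along incline: P cos 8° + μN = W sin 22.3° → μ = (W sin 22.3° − P cos 8°) / N = 0.23.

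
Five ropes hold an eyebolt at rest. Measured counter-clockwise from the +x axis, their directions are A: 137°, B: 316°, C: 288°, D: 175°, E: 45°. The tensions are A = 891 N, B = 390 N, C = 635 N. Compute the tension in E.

T_E ≈ 367 N

Resolve: ΣF_x = 891 cos 137° + 390 cos 316° + 635 cos 288° + T_D cos 175° + T_E cos 45° = 0.
        ΣF_y = 891 sin 137° + 390 sin 316° + 635 sin 288° + T_D sin 175° + T_E sin 45° = 0.
The known terms sum to (-174.9, -267.2) N, so -0.9962 T_D + 0.7071 T_E = 174.9 and 0.0872 T_D + 0.7071 T_E = 267.2.
Solving simultaneously: T_D = 85.21 N, T_E = 367.3 N.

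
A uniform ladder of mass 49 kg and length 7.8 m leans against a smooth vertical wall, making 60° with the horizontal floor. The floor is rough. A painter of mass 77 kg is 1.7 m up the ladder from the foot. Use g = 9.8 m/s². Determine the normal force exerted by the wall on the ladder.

Torques about the foot: N_wall · 7.8 sin 60° = 49×9.8×3.9 cos 60° + 77×9.8×1.7 cos 60° → N_wall = 233.58 N.

N_wall ≈ 234 N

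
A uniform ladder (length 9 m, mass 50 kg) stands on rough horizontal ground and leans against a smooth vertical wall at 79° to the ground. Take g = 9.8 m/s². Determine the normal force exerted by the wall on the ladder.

N_wall ≈ 47.6 N

Torques about the foot: N_wall · 9 sin 79° = 50×9.8×4.5 cos 79° → N_wall = 47.623 N.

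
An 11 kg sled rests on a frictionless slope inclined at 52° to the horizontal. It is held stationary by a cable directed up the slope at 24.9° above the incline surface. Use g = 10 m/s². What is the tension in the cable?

Take axes along and perpendicular to the incline. Weight components: W sin 52° = 86.68 N down-slope, W cos 52° = 67.72 N into the surface.
Along incline: T cos 24.9° = W sin 52° → T = 95.56 N.
Perpendicular: N = W cos 52° − T sin 24.9° = 27.49 N.

T ≈ 95.6 N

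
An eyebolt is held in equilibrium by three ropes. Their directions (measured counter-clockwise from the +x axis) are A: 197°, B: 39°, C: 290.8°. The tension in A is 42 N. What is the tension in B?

T_B ≈ 44.1 N

Resolve: ΣF_x = 42 cos 197° + T_B cos 39° + T_C cos 290.8° = 0.
        ΣF_y = 42 sin 197° + T_B sin 39° + T_C sin 290.8° = 0.
The known terms sum to (-40.16, -12.28) N, so 0.7771 T_B + 0.3551 T_C = 40.16 and 0.6293 T_B − 0.9348 T_C = 12.28.
Solving simultaneously: T_B = 44.11 N, T_C = 16.56 N.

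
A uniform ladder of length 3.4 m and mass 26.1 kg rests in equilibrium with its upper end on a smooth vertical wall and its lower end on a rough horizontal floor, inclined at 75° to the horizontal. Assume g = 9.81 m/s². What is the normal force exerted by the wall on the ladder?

N_wall ≈ 34.3 N

Torques about the foot: N_wall · 3.4 sin 75° = 26.1×9.81×1.7 cos 75° → N_wall = 34.303 N.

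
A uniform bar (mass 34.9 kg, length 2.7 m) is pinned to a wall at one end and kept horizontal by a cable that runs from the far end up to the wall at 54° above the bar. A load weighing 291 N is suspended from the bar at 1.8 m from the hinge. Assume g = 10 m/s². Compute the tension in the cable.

T ≈ 455 N

Take torques about the hinge: T sin 54° · 2.7 = 34.9×10×1.35 + 291×1.8 = 994.95 N·m.
So T = 994.95 / (0.8090 × 2.7) = 455.49 N.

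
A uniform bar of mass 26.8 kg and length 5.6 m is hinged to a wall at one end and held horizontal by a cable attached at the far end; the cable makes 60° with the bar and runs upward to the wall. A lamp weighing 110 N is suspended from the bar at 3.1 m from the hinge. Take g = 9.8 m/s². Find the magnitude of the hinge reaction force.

|H| ≈ 212 N

Take torques about the hinge: T sin 60° · 5.6 = 26.8×9.8×2.8 + 110×3.1 = 1076.4 N·m.
So T = 1076.4 / (0.8660 × 5.6) = 221.95 N.
ΣF_x = 0: H_x = T cos 60° = 110.97 N.
ΣF_y = 0: H_y = (26.8×9.8 + 110) − T sin 60° = 372.64 − 192.21 = 180.43 N.
|H| = √(H_x² + H_y²) = √((110.97)² + (180.43)²) = 211.82 N.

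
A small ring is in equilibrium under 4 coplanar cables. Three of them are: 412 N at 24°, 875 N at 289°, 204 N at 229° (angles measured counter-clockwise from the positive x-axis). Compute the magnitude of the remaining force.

F ≈ 970 N

Sum the known components: ΣF_x = 527.4 N, ΣF_y = -813.7 N.
For equilibrium the remaining force must supply (−ΣF_x, −ΣF_y) = (-527.4, 813.7) N.
Magnitude = √((-527.4)² + (813.7)²) = 969.7 N; direction = atan2(813.7, -527.4) = 122.9°.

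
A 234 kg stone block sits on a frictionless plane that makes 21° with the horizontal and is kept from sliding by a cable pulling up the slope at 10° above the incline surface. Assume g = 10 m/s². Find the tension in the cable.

T ≈ 852 N

Take axes along and perpendicular to the incline. Weight components: W sin 21° = 838.6 N down-slope, W cos 21° = 2185 N into the surface.
Along incline: T cos 10° = W sin 21° → T = 851.5 N.
Perpendicular: N = W cos 21° − T sin 10° = 2037 N.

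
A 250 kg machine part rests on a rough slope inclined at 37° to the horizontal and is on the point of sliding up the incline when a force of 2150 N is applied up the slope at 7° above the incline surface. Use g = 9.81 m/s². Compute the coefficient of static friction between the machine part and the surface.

On the verge of sliding up the incline, friction is at its maximum μN and acts down the slope.
Perpendicular to incline: N = W cos 37° − P sin 7° = 1959 − 262 = 1697 N.
Along incline: P cos 7° − μN = W sin 37° → μ = −(W sin 37° − P cos 7°) / N = 0.3878.

μ ≈ 0.388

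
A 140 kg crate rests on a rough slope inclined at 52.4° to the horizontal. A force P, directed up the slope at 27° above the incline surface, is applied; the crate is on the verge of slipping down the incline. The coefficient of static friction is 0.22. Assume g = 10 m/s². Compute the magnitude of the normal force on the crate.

N ≈ 326 N

On the verge of sliding down the incline, friction equals μN and acts up the slope.
Perpendicular: N + P sin 27° = W cos 52.4° = 854.2 N.
Along incline: P cos 27° + μN = W sin 52.4° with W sin 52.4° = 1109 N.
Solving the pair for P and N: P = 1165 N, N = 325.5 N (and f = μN = 71.62 N).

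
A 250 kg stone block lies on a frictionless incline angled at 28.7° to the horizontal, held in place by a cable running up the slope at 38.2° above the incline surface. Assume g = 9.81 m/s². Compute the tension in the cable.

T ≈ 1500 N

Take axes along and perpendicular to the incline. Weight components: W sin 28.7° = 1178 N down-slope, W cos 28.7° = 2151 N into the surface.
Along incline: T cos 38.2° = W sin 28.7° → T = 1499 N.
Perpendicular: N = W cos 28.7° − T sin 38.2° = 1224 N.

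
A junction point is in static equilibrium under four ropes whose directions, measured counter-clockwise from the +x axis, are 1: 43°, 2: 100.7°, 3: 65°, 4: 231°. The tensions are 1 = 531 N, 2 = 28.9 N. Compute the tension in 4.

T_4 ≈ 753 N

Resolve: ΣF_x = 531 cos 43° + 28.9 cos 100.7° + T_3 cos 65° + T_4 cos 231° = 0.
        ΣF_y = 531 sin 43° + 28.9 sin 100.7° + T_3 sin 65° + T_4 sin 231° = 0.
The known terms sum to (383, 390.5) N, so 0.4226 T_3 − 0.6293 T_4 = -383 and 0.9063 T_3 − 0.7771 T_4 = -390.5.
Solving simultaneously: T_3 = 214.4 N, T_4 = 752.5 N.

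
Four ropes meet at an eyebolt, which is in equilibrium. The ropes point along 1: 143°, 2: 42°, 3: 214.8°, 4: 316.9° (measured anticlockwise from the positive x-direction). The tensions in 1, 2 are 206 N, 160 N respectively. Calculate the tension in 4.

T_4 ≈ 221 N

Resolve: ΣF_x = 206 cos 143° + 160 cos 42° + T_3 cos 214.8° + T_4 cos 316.9° = 0.
        ΣF_y = 206 sin 143° + 160 sin 42° + T_3 sin 214.8° + T_4 sin 316.9° = 0.
The known terms sum to (-45.62, 231) N, so -0.8211 T_3 + 0.7302 T_4 = 45.62 and -0.5707 T_3 − 0.6833 T_4 = -231.
Solving simultaneously: T_3 = 140.6 N, T_4 = 220.6 N.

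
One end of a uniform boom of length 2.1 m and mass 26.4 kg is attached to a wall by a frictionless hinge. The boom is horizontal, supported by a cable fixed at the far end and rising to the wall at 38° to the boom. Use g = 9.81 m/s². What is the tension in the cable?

Take torques about the hinge: T sin 38° · 2.1 = 26.4×9.81×1.05 = 271.93 N·m.
So T = 271.93 / (0.6157 × 2.1) = 210.33 N.

T ≈ 210 N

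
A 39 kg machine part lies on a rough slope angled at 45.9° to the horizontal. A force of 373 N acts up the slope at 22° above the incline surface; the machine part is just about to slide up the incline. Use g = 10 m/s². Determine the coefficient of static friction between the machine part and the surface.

On the verge of sliding up the incline, friction is at its maximum μN and acts down the slope.
Perpendicular to incline: N = W cos 45.9° − P sin 22° = 271.4 − 139.7 = 131.7 N.
Along incline: P cos 22° − μN = W sin 45.9° → μ = −(W sin 45.9° − P cos 22°) / N = 0.4995.

μ ≈ 0.499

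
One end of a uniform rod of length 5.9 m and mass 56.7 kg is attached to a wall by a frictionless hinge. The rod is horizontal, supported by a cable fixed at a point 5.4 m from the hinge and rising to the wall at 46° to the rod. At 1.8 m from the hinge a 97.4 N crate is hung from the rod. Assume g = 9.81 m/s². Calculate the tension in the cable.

Take torques about the hinge: T sin 46° · 5.4 = 56.7×9.81×2.95 + 97.4×1.8 = 1816.2 N·m.
So T = 1816.2 / (0.7193 × 5.4) = 467.56 N.

T ≈ 468 N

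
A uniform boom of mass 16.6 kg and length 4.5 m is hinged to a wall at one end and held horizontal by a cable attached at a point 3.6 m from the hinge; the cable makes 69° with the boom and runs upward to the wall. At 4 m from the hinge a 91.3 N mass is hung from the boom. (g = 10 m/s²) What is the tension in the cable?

T ≈ 220 N

Take torques about the hinge: T sin 69° · 3.6 = 16.6×10×2.25 + 91.3×4 = 738.7 N·m.
So T = 738.7 / (0.9336 × 3.6) = 219.79 N.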